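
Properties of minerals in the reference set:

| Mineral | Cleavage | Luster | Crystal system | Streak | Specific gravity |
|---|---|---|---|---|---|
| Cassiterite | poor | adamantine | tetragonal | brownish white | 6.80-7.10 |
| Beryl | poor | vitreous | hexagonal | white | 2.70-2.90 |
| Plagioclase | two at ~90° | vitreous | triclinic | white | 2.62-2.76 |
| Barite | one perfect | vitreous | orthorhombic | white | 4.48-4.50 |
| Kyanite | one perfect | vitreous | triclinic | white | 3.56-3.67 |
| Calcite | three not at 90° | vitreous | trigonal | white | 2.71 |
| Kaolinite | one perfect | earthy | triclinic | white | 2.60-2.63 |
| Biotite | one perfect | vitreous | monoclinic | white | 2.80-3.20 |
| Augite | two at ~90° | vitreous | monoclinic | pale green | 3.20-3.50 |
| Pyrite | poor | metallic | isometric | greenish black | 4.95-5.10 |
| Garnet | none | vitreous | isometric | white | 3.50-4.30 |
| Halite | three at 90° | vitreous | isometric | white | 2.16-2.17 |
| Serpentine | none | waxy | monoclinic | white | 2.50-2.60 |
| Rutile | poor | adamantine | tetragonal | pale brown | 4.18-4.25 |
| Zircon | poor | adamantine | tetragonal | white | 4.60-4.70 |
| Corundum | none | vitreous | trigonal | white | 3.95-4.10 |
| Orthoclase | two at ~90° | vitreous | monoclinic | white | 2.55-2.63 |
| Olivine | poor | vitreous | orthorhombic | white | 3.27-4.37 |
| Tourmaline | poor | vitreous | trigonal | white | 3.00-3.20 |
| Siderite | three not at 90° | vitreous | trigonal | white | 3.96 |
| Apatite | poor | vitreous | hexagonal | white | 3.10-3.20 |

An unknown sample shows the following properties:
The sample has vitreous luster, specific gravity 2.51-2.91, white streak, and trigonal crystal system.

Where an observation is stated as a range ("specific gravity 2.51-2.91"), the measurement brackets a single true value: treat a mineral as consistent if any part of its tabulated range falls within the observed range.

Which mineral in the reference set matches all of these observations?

Calcite

Vitreous luster eliminates Cassiterite, Kaolinite, Pyrite, Serpentine, Rutile, Zircon.
Specific gravity 2.51-2.91 — leaves Beryl, Plagioclase, Calcite, Biotite, Orthoclase.
White streak — all remaining candidates fit.
Trigonal crystal system — only Calcite remains.
Only Calcite satisfies all observations.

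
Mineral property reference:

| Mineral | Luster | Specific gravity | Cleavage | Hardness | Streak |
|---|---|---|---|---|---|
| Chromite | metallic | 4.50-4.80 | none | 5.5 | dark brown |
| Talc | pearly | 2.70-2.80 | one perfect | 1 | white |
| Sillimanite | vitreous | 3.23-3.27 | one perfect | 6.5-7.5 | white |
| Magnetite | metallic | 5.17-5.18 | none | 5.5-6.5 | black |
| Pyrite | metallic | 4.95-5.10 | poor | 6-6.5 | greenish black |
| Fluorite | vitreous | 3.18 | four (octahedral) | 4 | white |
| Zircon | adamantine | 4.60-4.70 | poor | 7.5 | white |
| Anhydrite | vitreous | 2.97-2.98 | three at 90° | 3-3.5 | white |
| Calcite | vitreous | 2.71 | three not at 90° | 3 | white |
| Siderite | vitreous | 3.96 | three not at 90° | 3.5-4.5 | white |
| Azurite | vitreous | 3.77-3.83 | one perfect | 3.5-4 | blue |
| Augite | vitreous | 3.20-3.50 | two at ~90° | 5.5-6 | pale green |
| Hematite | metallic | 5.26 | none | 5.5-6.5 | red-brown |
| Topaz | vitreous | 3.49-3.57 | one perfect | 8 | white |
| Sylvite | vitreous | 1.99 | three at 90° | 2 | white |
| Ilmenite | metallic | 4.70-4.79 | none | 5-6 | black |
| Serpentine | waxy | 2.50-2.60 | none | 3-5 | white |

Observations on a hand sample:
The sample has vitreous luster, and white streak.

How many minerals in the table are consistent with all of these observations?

Vitreous luster: narrows the field to Sillimanite, Fluorite, Anhydrite, Calcite, Siderite, Azurite, Augite, Topaz, Sylvite.
White streak excludes Azurite, Augite.
Consistent with every observation: Anhydrite, Calcite, Fluorite, Siderite, Sillimanite, Sylvite, Topaz.
That is 7 minerals.

7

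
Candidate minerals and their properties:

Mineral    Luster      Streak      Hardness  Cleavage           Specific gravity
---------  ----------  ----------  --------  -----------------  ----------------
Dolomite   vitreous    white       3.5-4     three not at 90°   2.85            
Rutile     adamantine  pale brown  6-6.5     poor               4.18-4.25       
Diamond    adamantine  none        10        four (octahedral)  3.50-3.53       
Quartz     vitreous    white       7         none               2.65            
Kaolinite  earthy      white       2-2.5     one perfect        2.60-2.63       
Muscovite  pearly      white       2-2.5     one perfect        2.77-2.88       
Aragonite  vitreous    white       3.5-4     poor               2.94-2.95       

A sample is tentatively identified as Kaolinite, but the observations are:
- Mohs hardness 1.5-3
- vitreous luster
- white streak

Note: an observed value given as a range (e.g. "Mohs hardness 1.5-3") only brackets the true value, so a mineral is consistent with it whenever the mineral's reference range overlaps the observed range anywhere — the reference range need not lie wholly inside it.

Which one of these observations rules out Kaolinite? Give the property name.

luster

Mohs hardness 1.5-3: Kaolinite has hardness 2-2.5 — consistent.
Vitreous luster: Kaolinite has earthy luster — inconsistent.
White streak: Kaolinite has white streak — consistent.
Everything matches except the luster.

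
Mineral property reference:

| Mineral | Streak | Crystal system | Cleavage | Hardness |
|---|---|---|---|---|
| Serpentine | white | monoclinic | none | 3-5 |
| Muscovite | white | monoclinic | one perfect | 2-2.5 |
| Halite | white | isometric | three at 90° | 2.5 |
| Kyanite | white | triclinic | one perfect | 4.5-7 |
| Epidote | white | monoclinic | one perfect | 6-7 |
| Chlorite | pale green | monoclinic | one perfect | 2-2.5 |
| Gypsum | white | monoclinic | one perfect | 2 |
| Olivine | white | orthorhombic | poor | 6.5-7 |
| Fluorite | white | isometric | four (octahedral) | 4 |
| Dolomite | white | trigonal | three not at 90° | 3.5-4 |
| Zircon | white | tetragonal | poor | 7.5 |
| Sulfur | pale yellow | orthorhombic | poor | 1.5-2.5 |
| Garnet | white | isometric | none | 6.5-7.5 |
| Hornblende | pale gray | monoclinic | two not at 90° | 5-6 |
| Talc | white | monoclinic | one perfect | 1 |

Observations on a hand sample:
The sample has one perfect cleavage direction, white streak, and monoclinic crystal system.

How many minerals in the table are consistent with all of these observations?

One perfect cleavage direction — leaves Muscovite, Kyanite, Epidote, Chlorite, Gypsum, Talc.
White streak excludes Chlorite.
Monoclinic crystal system rules out Kyanite.
Remaining candidates: Epidote, Gypsum, Muscovite, Talc.
That is 4 minerals.

4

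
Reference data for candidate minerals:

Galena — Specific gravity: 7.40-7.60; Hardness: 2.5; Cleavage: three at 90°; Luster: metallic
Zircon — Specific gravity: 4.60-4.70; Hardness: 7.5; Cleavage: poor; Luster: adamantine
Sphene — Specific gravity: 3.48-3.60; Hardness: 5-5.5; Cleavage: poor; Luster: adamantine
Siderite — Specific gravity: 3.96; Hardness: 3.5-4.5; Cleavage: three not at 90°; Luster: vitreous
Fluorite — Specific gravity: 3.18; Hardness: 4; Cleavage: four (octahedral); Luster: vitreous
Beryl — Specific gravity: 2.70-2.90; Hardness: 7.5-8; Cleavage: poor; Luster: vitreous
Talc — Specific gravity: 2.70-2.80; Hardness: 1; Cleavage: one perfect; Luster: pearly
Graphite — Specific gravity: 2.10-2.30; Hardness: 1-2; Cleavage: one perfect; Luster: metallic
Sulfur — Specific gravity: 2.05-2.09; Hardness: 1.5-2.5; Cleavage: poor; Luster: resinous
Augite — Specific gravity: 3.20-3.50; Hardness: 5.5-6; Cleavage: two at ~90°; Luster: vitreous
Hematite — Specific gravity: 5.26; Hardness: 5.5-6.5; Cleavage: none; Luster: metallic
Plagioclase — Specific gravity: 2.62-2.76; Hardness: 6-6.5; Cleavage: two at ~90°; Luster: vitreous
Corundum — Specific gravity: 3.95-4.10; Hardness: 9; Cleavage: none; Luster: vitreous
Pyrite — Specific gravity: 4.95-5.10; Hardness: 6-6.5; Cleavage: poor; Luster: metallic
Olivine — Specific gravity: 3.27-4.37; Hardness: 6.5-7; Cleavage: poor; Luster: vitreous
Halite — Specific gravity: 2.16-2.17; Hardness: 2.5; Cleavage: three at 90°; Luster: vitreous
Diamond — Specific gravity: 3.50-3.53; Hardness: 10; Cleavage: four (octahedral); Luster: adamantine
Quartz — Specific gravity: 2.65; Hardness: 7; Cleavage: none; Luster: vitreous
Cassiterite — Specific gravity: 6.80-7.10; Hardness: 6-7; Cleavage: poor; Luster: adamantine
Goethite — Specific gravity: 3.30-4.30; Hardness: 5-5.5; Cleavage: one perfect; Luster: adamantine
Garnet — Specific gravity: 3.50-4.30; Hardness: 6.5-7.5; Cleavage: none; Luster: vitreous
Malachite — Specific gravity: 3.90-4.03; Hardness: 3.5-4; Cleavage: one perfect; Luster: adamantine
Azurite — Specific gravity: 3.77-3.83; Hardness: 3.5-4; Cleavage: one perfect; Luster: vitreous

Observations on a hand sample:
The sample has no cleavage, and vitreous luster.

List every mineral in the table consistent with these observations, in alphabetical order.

No cleavage: leaves Hematite, Corundum, Quartz, Garnet.
Vitreous luster rules out Hematite.
The minerals that satisfy all observations are Corundum, Garnet, Quartz.

Corundum, Garnet, Quartz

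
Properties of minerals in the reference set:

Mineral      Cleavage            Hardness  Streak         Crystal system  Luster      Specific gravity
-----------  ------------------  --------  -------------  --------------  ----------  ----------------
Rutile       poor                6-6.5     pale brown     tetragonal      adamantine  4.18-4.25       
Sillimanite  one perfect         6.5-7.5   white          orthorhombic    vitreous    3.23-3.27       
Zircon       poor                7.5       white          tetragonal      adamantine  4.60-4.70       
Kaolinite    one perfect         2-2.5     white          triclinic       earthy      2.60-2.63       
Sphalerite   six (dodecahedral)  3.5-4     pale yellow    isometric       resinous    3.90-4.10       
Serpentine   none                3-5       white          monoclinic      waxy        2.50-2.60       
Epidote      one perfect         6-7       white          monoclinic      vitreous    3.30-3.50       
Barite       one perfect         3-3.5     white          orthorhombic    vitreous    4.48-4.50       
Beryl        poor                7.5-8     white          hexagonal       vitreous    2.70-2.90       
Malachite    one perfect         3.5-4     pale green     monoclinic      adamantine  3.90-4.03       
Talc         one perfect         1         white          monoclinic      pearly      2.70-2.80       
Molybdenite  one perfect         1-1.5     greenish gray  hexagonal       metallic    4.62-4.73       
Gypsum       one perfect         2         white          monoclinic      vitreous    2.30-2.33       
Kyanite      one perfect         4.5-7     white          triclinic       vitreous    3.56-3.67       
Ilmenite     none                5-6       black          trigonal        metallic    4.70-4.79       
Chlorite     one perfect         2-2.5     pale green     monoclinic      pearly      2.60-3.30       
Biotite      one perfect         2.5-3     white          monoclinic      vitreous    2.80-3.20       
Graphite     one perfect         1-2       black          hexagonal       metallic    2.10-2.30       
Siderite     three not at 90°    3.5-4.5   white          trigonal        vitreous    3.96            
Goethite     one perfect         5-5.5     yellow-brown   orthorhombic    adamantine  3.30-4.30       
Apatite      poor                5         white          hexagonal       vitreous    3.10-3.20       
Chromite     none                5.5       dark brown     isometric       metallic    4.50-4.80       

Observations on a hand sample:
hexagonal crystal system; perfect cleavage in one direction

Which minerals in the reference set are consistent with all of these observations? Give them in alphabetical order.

Hexagonal crystal system — leaves Beryl, Molybdenite, Graphite, Apatite.
Perfect cleavage in one direction is inconsistent with Beryl, Apatite.
Consistent with every observation: Graphite, Molybdenite.

Graphite, Molybdenite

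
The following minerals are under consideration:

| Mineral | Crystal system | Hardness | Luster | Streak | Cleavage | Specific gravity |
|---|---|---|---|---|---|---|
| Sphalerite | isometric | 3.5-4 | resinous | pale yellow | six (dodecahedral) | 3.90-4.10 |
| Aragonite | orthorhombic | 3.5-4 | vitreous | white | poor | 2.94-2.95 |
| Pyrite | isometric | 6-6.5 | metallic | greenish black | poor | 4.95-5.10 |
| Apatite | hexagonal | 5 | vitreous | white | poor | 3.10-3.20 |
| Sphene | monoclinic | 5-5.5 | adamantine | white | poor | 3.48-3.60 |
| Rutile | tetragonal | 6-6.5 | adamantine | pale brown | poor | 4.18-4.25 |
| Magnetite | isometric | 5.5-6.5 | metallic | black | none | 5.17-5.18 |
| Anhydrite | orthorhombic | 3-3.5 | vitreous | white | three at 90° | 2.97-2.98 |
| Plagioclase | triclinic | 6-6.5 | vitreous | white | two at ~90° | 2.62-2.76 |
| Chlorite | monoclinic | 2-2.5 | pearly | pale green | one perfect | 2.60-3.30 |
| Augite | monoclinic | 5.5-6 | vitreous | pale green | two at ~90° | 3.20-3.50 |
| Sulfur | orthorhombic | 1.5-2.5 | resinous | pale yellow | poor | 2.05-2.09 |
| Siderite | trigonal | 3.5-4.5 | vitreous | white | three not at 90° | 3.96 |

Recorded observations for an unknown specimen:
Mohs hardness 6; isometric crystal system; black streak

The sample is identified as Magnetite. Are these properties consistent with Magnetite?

Yes

Mohs hardness 6 — matches Magnetite (hardness 5.5-6.5).
Isometric crystal system — matches Magnetite (isometric system).
Black streak — matches Magnetite (black streak).
Nothing contradicts Magnetite.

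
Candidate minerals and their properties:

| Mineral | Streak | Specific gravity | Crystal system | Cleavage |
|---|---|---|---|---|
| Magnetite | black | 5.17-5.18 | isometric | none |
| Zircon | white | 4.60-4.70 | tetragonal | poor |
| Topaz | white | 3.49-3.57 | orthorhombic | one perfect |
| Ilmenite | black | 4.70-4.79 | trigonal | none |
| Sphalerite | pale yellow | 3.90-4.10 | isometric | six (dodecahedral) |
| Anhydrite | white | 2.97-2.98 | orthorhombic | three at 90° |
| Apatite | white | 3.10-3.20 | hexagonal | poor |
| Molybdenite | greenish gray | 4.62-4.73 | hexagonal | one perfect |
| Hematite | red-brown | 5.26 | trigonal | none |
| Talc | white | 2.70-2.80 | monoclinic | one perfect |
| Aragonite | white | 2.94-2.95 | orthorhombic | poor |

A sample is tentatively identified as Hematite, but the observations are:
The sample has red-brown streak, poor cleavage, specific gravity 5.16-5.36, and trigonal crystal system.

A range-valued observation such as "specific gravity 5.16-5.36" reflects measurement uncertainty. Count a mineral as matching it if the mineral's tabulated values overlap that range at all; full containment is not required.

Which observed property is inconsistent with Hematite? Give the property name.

Red-brown streak: Hematite has red-brown streak — agrees.
Poor cleavage: Hematite has cleavage none — inconsistent.
Specific gravity 5.16-5.36: Hematite has SG 5.26 — agrees.
Trigonal crystal system: Hematite has trigonal system — agrees.
Everything matches except the cleavage.

cleavage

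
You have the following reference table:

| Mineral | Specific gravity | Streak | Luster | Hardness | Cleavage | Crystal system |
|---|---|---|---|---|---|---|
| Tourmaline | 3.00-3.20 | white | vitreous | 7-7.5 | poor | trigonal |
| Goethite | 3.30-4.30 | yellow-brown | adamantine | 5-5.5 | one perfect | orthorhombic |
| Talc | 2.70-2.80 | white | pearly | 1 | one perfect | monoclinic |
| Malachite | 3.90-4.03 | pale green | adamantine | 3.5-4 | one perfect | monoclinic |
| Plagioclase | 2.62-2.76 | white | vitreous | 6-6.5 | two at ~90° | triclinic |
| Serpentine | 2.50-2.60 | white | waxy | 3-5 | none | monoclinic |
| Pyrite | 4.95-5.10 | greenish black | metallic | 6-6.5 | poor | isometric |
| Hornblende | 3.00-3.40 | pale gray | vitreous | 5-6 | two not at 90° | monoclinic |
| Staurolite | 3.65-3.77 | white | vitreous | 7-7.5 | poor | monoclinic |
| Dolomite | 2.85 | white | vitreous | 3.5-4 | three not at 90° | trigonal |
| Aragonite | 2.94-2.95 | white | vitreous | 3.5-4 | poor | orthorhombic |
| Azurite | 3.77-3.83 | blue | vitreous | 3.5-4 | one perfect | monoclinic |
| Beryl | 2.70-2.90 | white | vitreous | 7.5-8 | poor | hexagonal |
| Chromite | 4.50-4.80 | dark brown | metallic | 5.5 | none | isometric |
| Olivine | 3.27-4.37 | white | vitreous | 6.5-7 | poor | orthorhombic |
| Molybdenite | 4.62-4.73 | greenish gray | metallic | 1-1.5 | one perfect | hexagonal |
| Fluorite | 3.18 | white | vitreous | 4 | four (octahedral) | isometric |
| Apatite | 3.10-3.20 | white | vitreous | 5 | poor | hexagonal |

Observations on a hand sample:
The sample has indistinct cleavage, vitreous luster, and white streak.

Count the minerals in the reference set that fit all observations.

6

Indistinct cleavage — Tourmaline, Pyrite, Staurolite, Aragonite, Beryl, Olivine, Apatite remain.
Vitreous luster rules out Pyrite.
White streak — consistent with all remaining minerals.
The minerals that satisfy all observations are Apatite, Aragonite, Beryl, Olivine, Staurolite, Tourmaline.
That is 6 minerals.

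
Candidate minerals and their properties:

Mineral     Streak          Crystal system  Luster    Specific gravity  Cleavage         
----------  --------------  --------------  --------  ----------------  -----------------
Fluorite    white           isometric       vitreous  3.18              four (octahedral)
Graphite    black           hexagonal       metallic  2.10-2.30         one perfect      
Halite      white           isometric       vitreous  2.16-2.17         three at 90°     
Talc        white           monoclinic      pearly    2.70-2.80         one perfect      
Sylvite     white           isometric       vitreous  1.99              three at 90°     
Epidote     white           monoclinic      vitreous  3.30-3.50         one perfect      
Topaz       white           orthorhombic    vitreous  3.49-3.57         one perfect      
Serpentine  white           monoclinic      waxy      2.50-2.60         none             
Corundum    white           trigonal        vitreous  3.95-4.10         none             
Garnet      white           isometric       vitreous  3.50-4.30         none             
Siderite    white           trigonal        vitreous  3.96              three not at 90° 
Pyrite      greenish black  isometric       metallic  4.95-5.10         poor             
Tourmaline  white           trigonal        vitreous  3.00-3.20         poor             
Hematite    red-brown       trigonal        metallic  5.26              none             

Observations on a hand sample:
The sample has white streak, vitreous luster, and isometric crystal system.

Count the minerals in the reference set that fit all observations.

White streak eliminates Graphite, Pyrite, Hematite.
Vitreous luster eliminates Talc, Serpentine.
Isometric crystal system — leaves Fluorite, Halite, Sylvite, Garnet.
The minerals that satisfy all observations are Fluorite, Garnet, Halite, Sylvite.
That is 4 minerals.

4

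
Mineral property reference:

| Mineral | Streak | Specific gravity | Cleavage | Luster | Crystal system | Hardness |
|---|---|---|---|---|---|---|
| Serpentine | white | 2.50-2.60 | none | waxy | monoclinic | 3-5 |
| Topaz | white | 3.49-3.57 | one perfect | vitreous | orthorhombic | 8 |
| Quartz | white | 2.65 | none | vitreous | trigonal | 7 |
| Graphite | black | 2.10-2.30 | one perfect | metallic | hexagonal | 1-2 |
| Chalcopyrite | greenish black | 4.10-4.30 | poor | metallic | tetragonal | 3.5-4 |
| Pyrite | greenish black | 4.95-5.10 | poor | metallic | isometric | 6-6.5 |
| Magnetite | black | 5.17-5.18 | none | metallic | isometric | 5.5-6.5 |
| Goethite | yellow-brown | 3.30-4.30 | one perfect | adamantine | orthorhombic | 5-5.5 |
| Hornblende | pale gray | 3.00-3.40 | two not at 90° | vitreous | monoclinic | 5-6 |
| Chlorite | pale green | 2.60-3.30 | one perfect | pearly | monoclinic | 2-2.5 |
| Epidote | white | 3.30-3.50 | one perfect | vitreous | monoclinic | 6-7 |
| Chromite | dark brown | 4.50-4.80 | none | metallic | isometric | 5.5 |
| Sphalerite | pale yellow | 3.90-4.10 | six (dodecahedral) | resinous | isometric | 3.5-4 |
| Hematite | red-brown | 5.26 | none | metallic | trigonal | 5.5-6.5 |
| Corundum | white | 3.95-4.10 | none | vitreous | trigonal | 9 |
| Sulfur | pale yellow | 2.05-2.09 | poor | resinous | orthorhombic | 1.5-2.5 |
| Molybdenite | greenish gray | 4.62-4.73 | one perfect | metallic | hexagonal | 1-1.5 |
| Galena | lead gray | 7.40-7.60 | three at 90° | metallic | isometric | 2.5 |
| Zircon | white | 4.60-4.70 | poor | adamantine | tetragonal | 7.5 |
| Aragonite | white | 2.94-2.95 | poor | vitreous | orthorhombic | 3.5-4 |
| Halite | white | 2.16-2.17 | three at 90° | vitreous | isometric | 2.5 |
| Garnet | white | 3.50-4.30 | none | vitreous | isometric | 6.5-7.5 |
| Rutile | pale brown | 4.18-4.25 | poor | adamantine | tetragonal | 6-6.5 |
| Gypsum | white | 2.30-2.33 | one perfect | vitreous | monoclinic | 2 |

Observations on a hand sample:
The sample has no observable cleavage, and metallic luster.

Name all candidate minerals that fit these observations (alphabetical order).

No observable cleavage — narrows the field to Serpentine, Quartz, Magnetite, Chromite, Hematite, Corundum, Garnet.
Metallic luster — only Magnetite, Chromite, Hematite remain.
Remaining candidates: Chromite, Hematite, Magnetite.

Chromite, Hematite, Magnetite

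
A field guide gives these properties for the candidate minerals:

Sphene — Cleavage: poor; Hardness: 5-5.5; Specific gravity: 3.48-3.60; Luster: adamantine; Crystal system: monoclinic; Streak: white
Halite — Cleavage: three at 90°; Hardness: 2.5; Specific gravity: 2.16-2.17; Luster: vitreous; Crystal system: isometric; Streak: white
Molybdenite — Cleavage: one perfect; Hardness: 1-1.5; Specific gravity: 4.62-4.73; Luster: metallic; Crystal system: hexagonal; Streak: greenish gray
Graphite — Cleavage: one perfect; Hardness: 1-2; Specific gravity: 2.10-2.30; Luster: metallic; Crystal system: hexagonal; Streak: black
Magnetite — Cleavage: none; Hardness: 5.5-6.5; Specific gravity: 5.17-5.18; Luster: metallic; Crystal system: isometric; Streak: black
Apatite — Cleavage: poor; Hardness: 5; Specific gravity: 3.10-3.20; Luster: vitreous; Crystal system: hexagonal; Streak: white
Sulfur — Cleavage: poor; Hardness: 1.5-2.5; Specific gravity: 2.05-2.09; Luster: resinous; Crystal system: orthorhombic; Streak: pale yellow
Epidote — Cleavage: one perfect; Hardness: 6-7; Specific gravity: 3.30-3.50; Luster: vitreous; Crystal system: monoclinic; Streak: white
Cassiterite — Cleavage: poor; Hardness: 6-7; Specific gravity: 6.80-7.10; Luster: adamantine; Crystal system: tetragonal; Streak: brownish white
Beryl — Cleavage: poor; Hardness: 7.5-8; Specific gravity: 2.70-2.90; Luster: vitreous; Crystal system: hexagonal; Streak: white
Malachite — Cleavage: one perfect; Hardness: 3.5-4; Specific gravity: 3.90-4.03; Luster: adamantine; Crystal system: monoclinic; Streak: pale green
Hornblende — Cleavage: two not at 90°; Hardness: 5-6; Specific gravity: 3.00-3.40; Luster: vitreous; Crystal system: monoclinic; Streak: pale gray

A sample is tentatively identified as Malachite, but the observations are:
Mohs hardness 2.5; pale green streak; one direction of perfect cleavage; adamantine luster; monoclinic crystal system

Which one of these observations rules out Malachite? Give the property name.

hardness

Mohs hardness 2.5: Malachite has hardness 3.5-4 — inconsistent.
Pale green streak: Malachite has pale green streak — matches.
One direction of perfect cleavage: Malachite has cleavage one perfect — matches.
Adamantine luster: Malachite has adamantine luster — matches.
Monoclinic crystal system: Malachite has monoclinic system — matches.
The hardness is the one property that does not fit.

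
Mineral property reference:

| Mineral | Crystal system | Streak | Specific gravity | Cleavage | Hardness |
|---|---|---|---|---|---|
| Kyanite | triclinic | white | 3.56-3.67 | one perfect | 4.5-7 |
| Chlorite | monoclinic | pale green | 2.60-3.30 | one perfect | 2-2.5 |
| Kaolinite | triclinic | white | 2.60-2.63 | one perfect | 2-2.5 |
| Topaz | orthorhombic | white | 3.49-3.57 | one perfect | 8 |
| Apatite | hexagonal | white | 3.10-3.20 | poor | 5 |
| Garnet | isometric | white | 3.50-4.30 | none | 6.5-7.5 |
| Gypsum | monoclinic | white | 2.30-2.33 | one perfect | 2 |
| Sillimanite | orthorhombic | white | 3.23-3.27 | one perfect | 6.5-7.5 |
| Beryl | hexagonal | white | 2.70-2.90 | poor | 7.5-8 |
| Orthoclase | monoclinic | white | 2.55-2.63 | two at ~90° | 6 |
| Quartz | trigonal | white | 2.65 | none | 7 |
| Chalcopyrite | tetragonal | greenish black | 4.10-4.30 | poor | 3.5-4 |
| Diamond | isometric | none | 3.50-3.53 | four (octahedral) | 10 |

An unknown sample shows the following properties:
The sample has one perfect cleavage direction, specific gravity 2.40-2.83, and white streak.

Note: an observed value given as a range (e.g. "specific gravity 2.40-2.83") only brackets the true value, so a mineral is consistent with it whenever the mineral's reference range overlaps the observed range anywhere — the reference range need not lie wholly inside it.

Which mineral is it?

Kaolinite

One perfect cleavage direction — only Kyanite, Chlorite, Kaolinite, Topaz, Gypsum, Sillimanite remain.
Specific gravity 2.40-2.83 — narrows the field to Chlorite, Kaolinite.
White streak eliminates Chlorite.
Only Kaolinite satisfies all observations.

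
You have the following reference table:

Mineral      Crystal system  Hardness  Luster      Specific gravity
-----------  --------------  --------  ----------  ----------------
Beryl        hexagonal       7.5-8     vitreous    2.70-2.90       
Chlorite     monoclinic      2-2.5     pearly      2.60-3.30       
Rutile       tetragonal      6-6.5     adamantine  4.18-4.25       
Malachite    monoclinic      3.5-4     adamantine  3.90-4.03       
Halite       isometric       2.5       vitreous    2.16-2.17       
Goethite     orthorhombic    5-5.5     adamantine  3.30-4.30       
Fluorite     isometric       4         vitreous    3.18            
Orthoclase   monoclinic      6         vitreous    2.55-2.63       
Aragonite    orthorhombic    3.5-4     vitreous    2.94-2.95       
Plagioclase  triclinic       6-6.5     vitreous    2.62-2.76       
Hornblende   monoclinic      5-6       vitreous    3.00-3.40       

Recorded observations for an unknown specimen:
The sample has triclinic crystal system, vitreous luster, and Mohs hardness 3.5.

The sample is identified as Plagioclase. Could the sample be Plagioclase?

No

Triclinic crystal system — matches Plagioclase (triclinic system).
Vitreous luster — matches Plagioclase (vitreous luster).
Mohs hardness 3.5 — Plagioclase has hardness 6-6.5; inconsistent.
Hardness alone is enough to reject Plagioclase.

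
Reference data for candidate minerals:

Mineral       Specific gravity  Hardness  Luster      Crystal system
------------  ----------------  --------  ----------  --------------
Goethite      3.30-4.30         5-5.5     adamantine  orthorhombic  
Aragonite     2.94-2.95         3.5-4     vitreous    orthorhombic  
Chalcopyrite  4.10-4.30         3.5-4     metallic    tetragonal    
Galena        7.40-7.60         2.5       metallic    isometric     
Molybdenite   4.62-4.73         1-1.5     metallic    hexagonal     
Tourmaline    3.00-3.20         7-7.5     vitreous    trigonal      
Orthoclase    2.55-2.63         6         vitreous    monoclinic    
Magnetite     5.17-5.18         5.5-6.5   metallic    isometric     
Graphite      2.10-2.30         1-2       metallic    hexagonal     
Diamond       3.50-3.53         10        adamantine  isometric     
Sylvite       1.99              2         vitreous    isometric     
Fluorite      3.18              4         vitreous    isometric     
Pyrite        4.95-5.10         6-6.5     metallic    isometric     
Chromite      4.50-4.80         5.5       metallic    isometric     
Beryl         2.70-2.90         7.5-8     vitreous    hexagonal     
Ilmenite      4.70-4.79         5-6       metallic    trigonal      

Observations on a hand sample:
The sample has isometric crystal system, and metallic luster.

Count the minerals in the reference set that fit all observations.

Isometric crystal system — narrows the field to Galena, Magnetite, Diamond, Sylvite, Fluorite, Pyrite, Chromite.
Metallic luster excludes Diamond, Sylvite, Fluorite.
The minerals that satisfy all observations are Chromite, Galena, Magnetite, Pyrite.
That is 4 minerals.

4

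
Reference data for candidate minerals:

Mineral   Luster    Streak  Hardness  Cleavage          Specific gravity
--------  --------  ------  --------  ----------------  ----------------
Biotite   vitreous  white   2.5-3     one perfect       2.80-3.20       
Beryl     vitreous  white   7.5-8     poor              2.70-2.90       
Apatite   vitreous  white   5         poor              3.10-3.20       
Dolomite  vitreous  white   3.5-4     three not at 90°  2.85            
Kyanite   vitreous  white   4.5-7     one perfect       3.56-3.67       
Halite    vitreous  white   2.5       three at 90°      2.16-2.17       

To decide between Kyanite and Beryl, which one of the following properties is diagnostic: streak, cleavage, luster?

Streak: both white — identical.
Cleavage: Kyanite one perfect, Beryl poor — different.
Luster: both vitreous — identical.
Cleavage is the diagnostic property here.

cleavage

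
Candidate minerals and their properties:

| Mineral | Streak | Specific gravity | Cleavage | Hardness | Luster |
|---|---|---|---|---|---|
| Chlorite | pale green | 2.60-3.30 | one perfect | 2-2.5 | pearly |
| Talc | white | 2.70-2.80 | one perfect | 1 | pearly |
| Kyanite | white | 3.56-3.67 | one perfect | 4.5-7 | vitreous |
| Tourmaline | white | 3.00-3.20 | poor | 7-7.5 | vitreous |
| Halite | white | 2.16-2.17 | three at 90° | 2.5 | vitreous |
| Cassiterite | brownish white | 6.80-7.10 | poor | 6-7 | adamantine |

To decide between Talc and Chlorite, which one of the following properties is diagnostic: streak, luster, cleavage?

Streak: Talc white, Chlorite pale green — different.
Luster: both pearly — same for both.
Cleavage: both one perfect — same for both.
Of the listed properties, streak is the one that separates them.

streak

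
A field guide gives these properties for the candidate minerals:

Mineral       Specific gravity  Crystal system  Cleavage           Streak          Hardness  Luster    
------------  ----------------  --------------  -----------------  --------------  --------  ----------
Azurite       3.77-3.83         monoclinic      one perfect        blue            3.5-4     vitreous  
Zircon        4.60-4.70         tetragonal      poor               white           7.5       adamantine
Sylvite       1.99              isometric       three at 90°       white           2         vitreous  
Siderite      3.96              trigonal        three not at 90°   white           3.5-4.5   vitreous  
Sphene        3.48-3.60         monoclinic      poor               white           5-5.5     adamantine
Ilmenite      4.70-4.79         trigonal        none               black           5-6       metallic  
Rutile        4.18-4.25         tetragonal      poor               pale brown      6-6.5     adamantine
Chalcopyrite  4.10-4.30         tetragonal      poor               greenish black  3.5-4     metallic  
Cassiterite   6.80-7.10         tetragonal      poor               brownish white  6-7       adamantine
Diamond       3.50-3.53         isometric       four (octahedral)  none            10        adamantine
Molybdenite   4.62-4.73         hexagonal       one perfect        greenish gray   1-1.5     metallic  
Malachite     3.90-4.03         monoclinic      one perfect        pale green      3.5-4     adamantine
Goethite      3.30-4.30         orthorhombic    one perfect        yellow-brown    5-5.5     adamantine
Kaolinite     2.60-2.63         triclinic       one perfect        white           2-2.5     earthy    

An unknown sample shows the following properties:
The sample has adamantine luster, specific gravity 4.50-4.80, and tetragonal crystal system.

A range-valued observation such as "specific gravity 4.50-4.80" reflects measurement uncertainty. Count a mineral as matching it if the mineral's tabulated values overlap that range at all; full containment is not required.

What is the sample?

Zircon

Adamantine luster — leaves Zircon, Sphene, Rutile, Cassiterite, Diamond, Malachite, Goethite.
Specific gravity 4.50-4.80 — leaves Zircon.
Tetragonal crystal system — consistent with all remaining minerals.
Only Zircon satisfies all observations.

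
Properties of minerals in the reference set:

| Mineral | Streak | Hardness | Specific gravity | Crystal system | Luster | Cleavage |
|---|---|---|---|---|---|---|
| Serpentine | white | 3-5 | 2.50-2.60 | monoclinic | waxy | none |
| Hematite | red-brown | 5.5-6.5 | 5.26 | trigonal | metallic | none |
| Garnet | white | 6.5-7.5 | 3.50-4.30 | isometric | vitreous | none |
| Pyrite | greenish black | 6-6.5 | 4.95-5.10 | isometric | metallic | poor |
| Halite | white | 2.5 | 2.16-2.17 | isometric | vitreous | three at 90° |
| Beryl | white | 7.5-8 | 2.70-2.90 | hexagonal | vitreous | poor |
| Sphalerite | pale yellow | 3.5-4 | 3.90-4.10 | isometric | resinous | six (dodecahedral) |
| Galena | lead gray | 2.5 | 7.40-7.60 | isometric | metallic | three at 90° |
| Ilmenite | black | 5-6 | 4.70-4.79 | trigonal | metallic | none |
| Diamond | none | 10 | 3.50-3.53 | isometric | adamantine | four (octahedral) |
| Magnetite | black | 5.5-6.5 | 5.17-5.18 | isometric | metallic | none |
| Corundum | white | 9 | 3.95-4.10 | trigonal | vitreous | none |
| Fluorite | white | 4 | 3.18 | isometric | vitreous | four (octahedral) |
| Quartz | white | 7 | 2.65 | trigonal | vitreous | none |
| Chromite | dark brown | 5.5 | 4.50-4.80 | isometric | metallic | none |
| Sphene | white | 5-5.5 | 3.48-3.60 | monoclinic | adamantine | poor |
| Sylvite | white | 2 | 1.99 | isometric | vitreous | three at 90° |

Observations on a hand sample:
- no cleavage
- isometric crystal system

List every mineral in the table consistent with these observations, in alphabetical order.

Chromite, Garnet, Magnetite

No cleavage — Serpentine, Hematite, Garnet, Ilmenite, Magnetite, Corundum, Quartz, Chromite remain.
Isometric crystal system — only Garnet, Magnetite, Chromite remain.
The minerals that satisfy all observations are Chromite, Garnet, Magnetite.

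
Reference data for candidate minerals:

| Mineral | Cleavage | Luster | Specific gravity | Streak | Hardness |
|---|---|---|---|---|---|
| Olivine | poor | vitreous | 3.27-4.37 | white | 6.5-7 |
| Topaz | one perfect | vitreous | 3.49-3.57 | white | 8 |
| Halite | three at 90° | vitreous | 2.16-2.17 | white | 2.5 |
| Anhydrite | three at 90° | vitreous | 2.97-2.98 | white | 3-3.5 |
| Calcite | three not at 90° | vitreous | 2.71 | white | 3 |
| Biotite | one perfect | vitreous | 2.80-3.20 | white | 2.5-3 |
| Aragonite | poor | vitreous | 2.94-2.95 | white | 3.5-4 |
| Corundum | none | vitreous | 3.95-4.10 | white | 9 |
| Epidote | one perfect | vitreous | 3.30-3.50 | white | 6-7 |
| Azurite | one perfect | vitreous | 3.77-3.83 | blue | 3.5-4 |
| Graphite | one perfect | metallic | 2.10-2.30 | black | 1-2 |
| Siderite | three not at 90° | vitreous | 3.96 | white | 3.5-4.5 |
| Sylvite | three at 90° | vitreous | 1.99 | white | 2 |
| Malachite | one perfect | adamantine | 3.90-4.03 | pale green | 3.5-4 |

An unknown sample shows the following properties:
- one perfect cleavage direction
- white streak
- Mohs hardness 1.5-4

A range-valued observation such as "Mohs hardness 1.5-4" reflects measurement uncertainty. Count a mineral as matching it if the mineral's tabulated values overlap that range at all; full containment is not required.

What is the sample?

Biotite

One perfect cleavage direction: leaves Topaz, Biotite, Epidote, Azurite, Graphite, Malachite.
White streak rules out Azurite, Graphite, Malachite.
Mohs hardness 1.5-4: Biotite remains.
The only mineral consistent with every observation is Biotite.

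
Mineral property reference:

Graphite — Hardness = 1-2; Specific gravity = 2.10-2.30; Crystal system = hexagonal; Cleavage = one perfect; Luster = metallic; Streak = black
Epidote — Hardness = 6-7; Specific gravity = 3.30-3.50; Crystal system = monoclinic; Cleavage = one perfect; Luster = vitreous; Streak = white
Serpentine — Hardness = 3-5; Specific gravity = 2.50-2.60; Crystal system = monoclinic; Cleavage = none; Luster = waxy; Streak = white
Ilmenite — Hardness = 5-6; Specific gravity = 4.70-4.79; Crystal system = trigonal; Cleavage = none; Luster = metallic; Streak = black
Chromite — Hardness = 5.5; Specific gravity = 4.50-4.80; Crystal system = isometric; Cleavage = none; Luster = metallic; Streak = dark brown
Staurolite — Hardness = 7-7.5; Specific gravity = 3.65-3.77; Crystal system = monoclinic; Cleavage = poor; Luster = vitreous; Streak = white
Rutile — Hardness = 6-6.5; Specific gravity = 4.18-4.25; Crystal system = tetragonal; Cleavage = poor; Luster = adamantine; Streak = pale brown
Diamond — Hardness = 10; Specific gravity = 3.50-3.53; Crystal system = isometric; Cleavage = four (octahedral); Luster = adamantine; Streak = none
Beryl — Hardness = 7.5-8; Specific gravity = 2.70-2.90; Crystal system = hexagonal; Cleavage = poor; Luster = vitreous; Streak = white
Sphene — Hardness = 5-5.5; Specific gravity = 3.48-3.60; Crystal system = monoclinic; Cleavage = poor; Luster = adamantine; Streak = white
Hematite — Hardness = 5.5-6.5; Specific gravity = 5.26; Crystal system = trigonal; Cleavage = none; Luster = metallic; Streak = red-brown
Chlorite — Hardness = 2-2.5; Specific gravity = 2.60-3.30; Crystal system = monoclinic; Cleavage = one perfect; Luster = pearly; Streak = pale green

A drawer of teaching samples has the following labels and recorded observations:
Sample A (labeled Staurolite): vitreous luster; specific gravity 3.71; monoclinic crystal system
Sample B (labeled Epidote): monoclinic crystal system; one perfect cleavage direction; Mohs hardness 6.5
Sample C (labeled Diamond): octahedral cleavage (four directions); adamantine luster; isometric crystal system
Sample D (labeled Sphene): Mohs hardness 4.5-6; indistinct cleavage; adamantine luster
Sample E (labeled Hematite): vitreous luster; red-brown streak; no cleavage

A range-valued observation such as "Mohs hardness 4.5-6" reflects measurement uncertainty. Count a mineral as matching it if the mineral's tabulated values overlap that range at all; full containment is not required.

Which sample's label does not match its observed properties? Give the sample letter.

Sample A: every observation is compatible with the reference values for Staurolite.
Sample B: every observation is compatible with the reference values for Epidote.
Sample C: every observation is compatible with the reference values for Diamond.
Sample D: every observation is compatible with the reference values for Sphene.
Sample E: vitreous luster is outside the reference for Hematite (metallic luster) — mislabeled.
The mislabeled specimen is E.

E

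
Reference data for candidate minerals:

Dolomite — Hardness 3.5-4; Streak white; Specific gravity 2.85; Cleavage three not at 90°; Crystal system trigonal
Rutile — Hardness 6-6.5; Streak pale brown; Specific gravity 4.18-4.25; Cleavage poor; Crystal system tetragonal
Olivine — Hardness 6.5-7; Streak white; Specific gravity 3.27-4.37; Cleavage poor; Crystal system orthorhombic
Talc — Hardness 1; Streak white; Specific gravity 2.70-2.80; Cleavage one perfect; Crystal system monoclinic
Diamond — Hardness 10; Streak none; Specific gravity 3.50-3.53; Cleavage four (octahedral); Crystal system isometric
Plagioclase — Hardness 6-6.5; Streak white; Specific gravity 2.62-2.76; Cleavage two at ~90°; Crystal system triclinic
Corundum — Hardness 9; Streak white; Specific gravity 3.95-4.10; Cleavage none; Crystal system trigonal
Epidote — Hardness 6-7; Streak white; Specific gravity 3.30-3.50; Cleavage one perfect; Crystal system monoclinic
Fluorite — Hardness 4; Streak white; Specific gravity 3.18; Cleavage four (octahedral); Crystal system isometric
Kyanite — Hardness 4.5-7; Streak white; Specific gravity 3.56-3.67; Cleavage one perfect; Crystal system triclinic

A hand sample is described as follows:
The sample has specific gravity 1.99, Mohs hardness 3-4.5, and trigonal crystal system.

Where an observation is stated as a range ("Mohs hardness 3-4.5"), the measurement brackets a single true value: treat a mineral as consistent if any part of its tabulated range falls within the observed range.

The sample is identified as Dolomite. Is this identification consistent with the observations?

Specific gravity 1.99 — Dolomite has SG 2.85; inconsistent.
Mohs hardness 3-4.5 — fits Dolomite (hardness 3.5-4).
Trigonal crystal system — fits Dolomite (trigonal system).
The specific gravity observation rules out Dolomite.

No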